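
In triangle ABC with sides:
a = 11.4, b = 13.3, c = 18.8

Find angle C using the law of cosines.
c² = a² + b² − 2ab·cos(C)  ⇒  cos(C) = (a² + b² − c²)/(2ab)
cos(C) = (11.4² + 13.3² − 18.8²)/(2·11.4·13.3) = (129.96 + 176.89 − 353.44)/303.24 = -46.59/303.24 ≈ -0.153641
C = arccos(-0.153641) ≈ 98.838°

C = 98.84°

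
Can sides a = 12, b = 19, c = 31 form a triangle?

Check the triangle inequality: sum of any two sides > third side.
a + b vs c: 12 + 19 = 31 ≤ 31  ✗
a + c vs b: 12 + 31 = 43 > 19  ✓
b + c vs a: 19 + 31 = 50 > 12  ✓

No: 12 + 19 = 31 is not > 31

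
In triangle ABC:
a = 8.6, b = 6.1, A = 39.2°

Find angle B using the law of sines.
a/sin(A) = b/sin(B)  ⇒  sin(B) = b·sin(A)/a = 6.1·sin(39.2°)/8.6
sin(39.2°) ≈ 0.632029
sin(B) ≈ 6.1·0.632029/8.6 ≈ 3.85538/8.6 ≈ 0.4483
B = arcsin(0.4483) ≈ 26.6347°
(Since b ≤ a we need B ≤ A, so the obtuse alternative 180° − 26.6347° ≈ 153.365° is rejected.)

B = 26.63°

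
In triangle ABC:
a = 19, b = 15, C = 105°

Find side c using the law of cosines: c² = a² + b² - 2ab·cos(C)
c² = 19² + 15² − 2·19·15·cos(105°)
cos(105°) ≈ -0.258819
c² ≈ 361 + 225 − 570·(-0.258819) ≈ 586 + 147.527 ≈ 733.527
c ≈ √733.527 ≈ 27.0837

c = 27.08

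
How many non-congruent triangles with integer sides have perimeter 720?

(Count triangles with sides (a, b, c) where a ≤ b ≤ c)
Let a ≤ b ≤ c with a + b + c = 720. The only binding inequality is a + b > c, i.e. 720 − c > c, so c < 720/2; and c ≥ 720/3 since c is the largest side.
So 240 ≤ c ≤ 359. For each c, b runs from ⌈(720 − c)/2⌉ up to c (then a = 720 − b − c satisfies 1 ≤ a ≤ b automatically), giving c − ⌈(720 − c)/2⌉ + 1 choices.
Summing over c: 1 + 2 + 4 + 5 + … + 178 + 179  (120 terms, c = 240, …, 359) = 10800
Check (closed form: nearest integer to p²/48 for even p, (p+3)²/48 for odd p): 720²/48 = 518400/48 ≈ 10800.00 → 10800

10800 triangles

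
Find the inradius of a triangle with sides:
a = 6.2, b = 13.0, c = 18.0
r = Area/s where s is the semi-perimeter.
s = (6.2 + 13.0 + 18.0)/2 = 37.2/2 = 18.6
Area = √(s(s−a)(s−b)(s−c)) = √(18.6·12.4·5.6·0.6) ≈ √774.95 ≈ 27.8379
r ≈ 27.8379/18.6 ≈ 1.49666

r = 1.497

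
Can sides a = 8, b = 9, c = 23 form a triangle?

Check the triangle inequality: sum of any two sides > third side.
a + b vs c: 8 + 9 = 17 ≤ 23  ✗
a + c vs b: 8 + 23 = 31 > 9  ✓
b + c vs a: 9 + 23 = 32 > 8  ✓

No: 8 + 9 = 17 is not > 23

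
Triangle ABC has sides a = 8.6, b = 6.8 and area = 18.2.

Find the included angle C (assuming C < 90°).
Area = ½·a·b·sin(C)  ⇒  sin(C) = 2·Area/(a·b) = 2·18.2/(8.6·6.8) = 36.4/58.48 ≈ 0.622435
C = arcsin(0.622435) ≈ 38.4942° (taking the acute solution since C < 90°)

C = 38.49°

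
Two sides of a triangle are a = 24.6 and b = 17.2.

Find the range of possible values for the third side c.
Triangle inequality: |a − b| < c < a + b
|a − b| = |24.6 − 17.2| = 7.4
a + b = 24.6 + 17.2 = 41.8

7.4 < c < 41.8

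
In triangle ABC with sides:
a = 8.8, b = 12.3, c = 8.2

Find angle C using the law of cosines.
c² = a² + b² − 2ab·cos(C)  ⇒  cos(C) = (a² + b² − c²)/(2ab)
cos(C) = (8.8² + 12.3² − 8.2²)/(2·8.8·12.3) = (77.44 + 151.29 − 67.24)/216.48 = 161.49/216.48 ≈ 0.745981
C = arccos(0.745981) ≈ 41.7566°

C = 41.76°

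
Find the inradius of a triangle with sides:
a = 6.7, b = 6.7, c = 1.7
r = Area/s where s is the semi-perimeter.
s = (6.7 + 6.7 + 1.7)/2 = 15.1/2 = 7.55
Area = √(s(s−a)(s−b)(s−c)) = √(7.55·0.85·0.85·5.85) ≈ √31.911 ≈ 5.64898
r ≈ 5.64898/7.55 ≈ 0.74821

r = 0.7482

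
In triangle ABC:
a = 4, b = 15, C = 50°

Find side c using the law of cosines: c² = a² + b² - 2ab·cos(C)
c² = 4² + 15² − 2·4·15·cos(50°)
cos(50°) ≈ 0.642788
c² ≈ 16 + 225 − 120·(0.642788) ≈ 241 − 77.1345 ≈ 163.865
c ≈ √163.865 ≈ 12.801

c = 12.8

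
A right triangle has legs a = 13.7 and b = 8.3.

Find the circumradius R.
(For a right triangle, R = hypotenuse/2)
Hypotenuse c = √(a² + b²) = √(187.69 + 68.89) = √256.58 ≈ 16.0181
R = c/2 ≈ 16.0181/2 ≈ 8.00906

R = 8.009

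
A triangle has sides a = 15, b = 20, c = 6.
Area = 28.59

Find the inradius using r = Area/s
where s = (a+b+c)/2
s = (15 + 20 + 6)/2 = 41/2 = 20.5
r = Area/s = 28.59/20.5 ≈ 1.39463

r = 1.395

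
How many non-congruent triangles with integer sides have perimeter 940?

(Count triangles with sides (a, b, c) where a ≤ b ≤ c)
Let a ≤ b ≤ c with a + b + c = 940. The only binding inequality is a + b > c, i.e. 940 − c > c, so c < 940/2; and c ≥ 940/3 since c is the largest side.
So 314 ≤ c ≤ 469. For each c, b runs from ⌈(940 − c)/2⌉ up to c (then a = 940 − b − c satisfies 1 ≤ a ≤ b automatically), giving c − ⌈(940 − c)/2⌉ + 1 choices.
Summing over c: 2 + 3 + 5 + 6 + … + 233 + 234  (156 terms, c = 314, …, 469) = 18408
Check (closed form: nearest integer to p²/48 for even p, (p+3)²/48 for odd p): 940²/48 = 883600/48 ≈ 18408.33 → 18408

18408 triangles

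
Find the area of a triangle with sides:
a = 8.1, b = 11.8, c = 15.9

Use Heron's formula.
s = (8.1 + 11.8 + 15.9)/2 = 35.8/2 = 17.9
s − a = 9.8, s − b = 6.1, s − c = 2
s(s−a)(s−b)(s−c) = 17.9·9.8·6.1·2 ≈ 2140.12
Area = √2140.12 ≈ 46.2615

Area = 46.26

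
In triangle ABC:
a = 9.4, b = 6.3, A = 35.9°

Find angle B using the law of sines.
a/sin(A) = b/sin(B)  ⇒  sin(B) = b·sin(A)/a = 6.3·sin(35.9°)/9.4
sin(35.9°) ≈ 0.586372
sin(B) ≈ 6.3·0.586372/9.4 ≈ 3.69415/9.4 ≈ 0.392994
B = arcsin(0.392994) ≈ 23.1409°
(Since b ≤ a we need B ≤ A, so the obtuse alternative 180° − 23.1409° ≈ 156.859° is rejected.)

B = 23.14°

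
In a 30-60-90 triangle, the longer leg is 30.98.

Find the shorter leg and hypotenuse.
In a 30-60-90 triangle the sides are in ratio 1 : √3 : 2, so short leg = long leg/√3 and hypotenuse = 2·(short leg).
Short leg = 30.98/√3 ≈ 30.98/1.73205 ≈ 17.8863
Hypotenuse = 2·17.8863 ≈ 35.7726

Short leg = 17.89, Hypotenuse = 35.77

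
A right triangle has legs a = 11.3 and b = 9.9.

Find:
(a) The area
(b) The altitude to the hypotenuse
(a) The legs are perpendicular, so Area = ½·a·b = ½·11.3·9.9 = ½·111.87 = 55.935
(b) Hypotenuse c = √(a² + b²) = √(127.69 + 98.01) = √225.7 ≈ 15.0233
    Area = ½·c·h_c  ⇒  h_c = 2·Area/c = 111.87/15.0233 ≈ 7.44643

Area = 55.935, h_c = 7.446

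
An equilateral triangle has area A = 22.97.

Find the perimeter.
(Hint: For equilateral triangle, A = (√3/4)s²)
A = (√3/4)s²  ⇒  s² = 4A/√3 = 4·22.97/√3 = 91.88/1.73205 ≈ 53.0469
s ≈ √53.0469 ≈ 7.28333
Perimeter = 3s ≈ 3·7.28333 ≈ 21.85

Perimeter = 21.85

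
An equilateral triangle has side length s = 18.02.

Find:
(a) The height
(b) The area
(a) The height splits the triangle into two 30-60-90 halves: h = s·√3/2 = 18.02·1.73205/2 ≈ 31.2116/2 ≈ 15.6058
(b) Area = (√3/4)·s² = (√3/4)·18.02² = (√3/4)·324.7204 ≈ 0.433013·324.7204 ≈ 140.608

Height = 15.61, Area = 140.6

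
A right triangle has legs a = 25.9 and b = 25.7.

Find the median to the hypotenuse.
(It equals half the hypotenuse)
Hypotenuse c = √(a² + b²) = √(670.81 + 660.49) = √1331.3 ≈ 36.487
Median to hypotenuse = c/2 ≈ 36.487/2 ≈ 18.2435

Median = 18.24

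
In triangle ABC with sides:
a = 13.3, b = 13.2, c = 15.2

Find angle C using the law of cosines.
c² = a² + b² − 2ab·cos(C)  ⇒  cos(C) = (a² + b² − c²)/(2ab)
cos(C) = (13.3² + 13.2² − 15.2²)/(2·13.3·13.2) = (176.89 + 174.24 − 231.04)/351.12 = 120.09/351.12 ≈ 0.34202
C = arccos(0.34202) ≈ 70°

C = 70°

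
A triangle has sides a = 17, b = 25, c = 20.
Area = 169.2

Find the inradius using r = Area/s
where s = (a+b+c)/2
s = (17 + 25 + 20)/2 = 62/2 = 31
r = Area/s = 169.2/31 ≈ 5.45806

r = 5.458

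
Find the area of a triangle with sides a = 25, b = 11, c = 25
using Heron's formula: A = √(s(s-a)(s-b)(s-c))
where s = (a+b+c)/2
s = (25 + 11 + 25)/2 = 61/2 = 30.5
s − a = 5.5, s − b = 19.5, s − c = 5.5
s(s−a)(s−b)(s−c) = 30.5·5.5·19.5·5.5 = 17991.1875
Area = √17991.1875 ≈ 134.131

s = 30.5, Area = 134.1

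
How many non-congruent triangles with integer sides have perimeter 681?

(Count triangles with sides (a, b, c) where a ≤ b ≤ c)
Let a ≤ b ≤ c with a + b + c = 681. The only binding inequality is a + b > c, i.e. 681 − c > c, so c < 681/2; and c ≥ 681/3 since c is the largest side.
So 227 ≤ c ≤ 340. For each c, b runs from ⌈(681 − c)/2⌉ up to c (then a = 681 − b − c satisfies 1 ≤ a ≤ b automatically), giving c − ⌈(681 − c)/2⌉ + 1 choices.
Summing over c: 1 + 2 + 4 + 5 + … + 169 + 170  (114 terms, c = 227, …, 340) = 9747
Check (closed form: nearest integer to p²/48 for even p, (p+3)²/48 for odd p): (681+3)²/48 = 684²/48 = 467856/48 ≈ 9747.00 → 9747

9747 triangles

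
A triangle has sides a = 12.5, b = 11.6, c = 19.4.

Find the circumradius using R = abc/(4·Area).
First find the area with Heron's formula.
s = (12.5 + 11.6 + 19.4)/2 = 21.75
Area = √(s(s−a)(s−b)(s−c)) = √(21.75·9.25·10.15·2.35) ≈ √4798.82 ≈ 69.2736
abc = 12.5·11.6·19.4 = 2813
R = abc/(4·Area) ≈ 2813/(4·69.2736) = 2813/277.094 ≈ 10.1518

R = 10.15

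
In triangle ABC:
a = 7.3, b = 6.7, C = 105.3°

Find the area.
Two sides and the included angle (SAS): A = ½·a·b·sin(C) = ½·7.3·6.7·sin(105.3°)
sin(105.3°) ≈ 0.964557
A ≈ ½·48.91·0.964557 = 24.455·0.964557 ≈ 23.5883

Area = 23.59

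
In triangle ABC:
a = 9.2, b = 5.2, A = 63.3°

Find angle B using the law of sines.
a/sin(A) = b/sin(B)  ⇒  sin(B) = b·sin(A)/a = 5.2·sin(63.3°)/9.2
sin(63.3°) ≈ 0.893371
sin(B) ≈ 5.2·0.893371/9.2 ≈ 4.64553/9.2 ≈ 0.504949
B = arcsin(0.504949) ≈ 30.328°
(Since b ≤ a we need B ≤ A, so the obtuse alternative 180° − 30.328° ≈ 149.672° is rejected.)

B = 30.33°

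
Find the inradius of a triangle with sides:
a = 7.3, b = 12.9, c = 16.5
r = Area/s where s is the semi-perimeter.
s = (7.3 + 12.9 + 16.5)/2 = 36.7/2 = 18.35
Area = √(s(s−a)(s−b)(s−c)) = √(18.35·11.05·5.45·1.85) ≈ √2044.4 ≈ 45.2151
r ≈ 45.2151/18.35 ≈ 2.46404

r = 2.464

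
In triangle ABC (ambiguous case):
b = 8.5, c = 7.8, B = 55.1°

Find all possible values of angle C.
b/sin(B) = c/sin(C)  ⇒  sin(C) = c·sin(B)/b = 7.8·sin(55.1°)/8.5
sin(55.1°) ≈ 0.820152
sin(C) ≈ 7.8·0.820152/8.5 ≈ 6.39718/8.5 ≈ 0.75261
Candidate 1: C₁ = arcsin(0.75261) ≈ 48.817°  →  A = 180° − 55.1° − 48.817° ≈ 76.083° > 0, valid
Candidate 2: C₂ = 180° − C₁ ≈ 131.183°  →  A = 180° − 55.1° − 131.183° ≈ -6.283° ≤ 0, not a valid triangle

C = 48.82° (one solution)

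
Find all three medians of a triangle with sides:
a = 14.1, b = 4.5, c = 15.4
Median formula: m_a = ½√(2b² + 2c² − a²) (and cyclically). a² = 198.81, b² = 20.25, c² = 237.16.
m_a = ½√(2·20.25 + 2·237.16 − 198.81) = ½√316.01 ≈ ½·17.7767 ≈ 8.88834
m_b = ½√(2·198.81 + 2·237.16 − 20.25) = ½√851.69 ≈ ½·29.1837 ≈ 14.5919
m_c = ½√(2·198.81 + 2·20.25 − 237.16) = ½√200.96 ≈ ½·14.176 ≈ 7.08802

m_a = 8.888, m_b = 14.59, m_c = 7.088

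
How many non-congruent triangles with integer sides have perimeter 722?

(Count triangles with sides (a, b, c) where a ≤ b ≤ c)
Let a ≤ b ≤ c with a + b + c = 722. The only binding inequality is a + b > c, i.e. 722 − c > c, so c < 722/2; and c ≥ 722/3 since c is the largest side.
So 241 ≤ c ≤ 360. For each c, b runs from ⌈(722 − c)/2⌉ up to c (then a = 722 − b − c satisfies 1 ≤ a ≤ b automatically), giving c − ⌈(722 − c)/2⌉ + 1 choices.
Summing over c: 1 + 3 + 4 + 6 + … + 178 + 180  (120 terms, c = 241, …, 360) = 10860
Check (closed form: nearest integer to p²/48 for even p, (p+3)²/48 for odd p): 722²/48 = 521284/48 ≈ 10860.08 → 10860

10860 triangles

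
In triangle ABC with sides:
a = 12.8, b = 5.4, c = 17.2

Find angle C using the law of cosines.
c² = a² + b² − 2ab·cos(C)  ⇒  cos(C) = (a² + b² − c²)/(2ab)
cos(C) = (12.8² + 5.4² − 17.2²)/(2·12.8·5.4) = (163.84 + 29.16 − 295.84)/138.24 = -102.84/138.24 ≈ -0.743924
C = arccos(-0.743924) ≈ 138.067°

C = 138.1°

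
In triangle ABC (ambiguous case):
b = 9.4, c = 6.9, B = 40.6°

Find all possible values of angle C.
b/sin(B) = c/sin(C)  ⇒  sin(C) = c·sin(B)/b = 6.9·sin(40.6°)/9.4
sin(40.6°) ≈ 0.650774
sin(C) ≈ 6.9·0.650774/9.4 ≈ 4.49034/9.4 ≈ 0.477696
Candidate 1: C₁ = arcsin(0.477696) ≈ 28.535°  →  A = 180° − 40.6° − 28.535° ≈ 110.865° > 0, valid
Candidate 2: C₂ = 180° − C₁ ≈ 151.465°  →  A = 180° − 40.6° − 151.465° ≈ -12.065° ≤ 0, not a valid triangle

C = 28.54° (one solution)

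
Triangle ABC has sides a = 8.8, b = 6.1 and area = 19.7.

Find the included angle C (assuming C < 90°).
Area = ½·a·b·sin(C)  ⇒  sin(C) = 2·Area/(a·b) = 2·19.7/(8.8·6.1) = 39.4/53.68 ≈ 0.733979
C = arcsin(0.733979) ≈ 47.221° (taking the acute solution since C < 90°)

C = 47.22°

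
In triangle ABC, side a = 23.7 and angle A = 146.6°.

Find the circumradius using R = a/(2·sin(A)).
R = a/(2·sin(A)) = 23.7/(2·sin(146.6°))
sin(146.6°) ≈ 0.550481
R ≈ 23.7/(2·0.550481) = 23.7/1.10096 ≈ 21.5266

R = 21.53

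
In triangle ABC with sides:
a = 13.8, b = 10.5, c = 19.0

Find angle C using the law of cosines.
c² = a² + b² − 2ab·cos(C)  ⇒  cos(C) = (a² + b² − c²)/(2ab)
cos(C) = (13.8² + 10.5² − 19.0²)/(2·13.8·10.5) = (190.44 + 110.25 − 361)/289.8 = -60.31/289.8 ≈ -0.208109
C = arccos(-0.208109) ≈ 102.012°

C = 102°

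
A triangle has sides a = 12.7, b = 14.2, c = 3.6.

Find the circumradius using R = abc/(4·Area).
First find the area with Heron's formula.
s = (12.7 + 14.2 + 3.6)/2 = 15.25
Area = √(s(s−a)(s−b)(s−c)) = √(15.25·2.55·1.05·11.65) ≈ √475.691 ≈ 21.8103
abc = 12.7·14.2·3.6 = 649.224
R = abc/(4·Area) ≈ 649.224/(4·21.8103) = 649.224/87.2414 ≈ 7.4417

R = 7.442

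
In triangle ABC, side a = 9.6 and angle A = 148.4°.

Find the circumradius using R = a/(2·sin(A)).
R = a/(2·sin(A)) = 9.6/(2·sin(148.4°))
sin(148.4°) ≈ 0.523986
R ≈ 9.6/(2·0.523986) = 9.6/1.04797 ≈ 9.16055

R = 9.161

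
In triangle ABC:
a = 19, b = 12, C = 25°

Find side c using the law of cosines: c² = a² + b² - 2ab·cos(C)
c² = 19² + 12² − 2·19·12·cos(25°)
cos(25°) ≈ 0.906308
c² ≈ 361 + 144 − 456·(0.906308) ≈ 505 − 413.276 ≈ 91.7236
c ≈ √91.7236 ≈ 9.57725

c = 9.577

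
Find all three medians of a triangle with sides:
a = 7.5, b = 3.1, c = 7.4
Median formula: m_a = ½√(2b² + 2c² − a²) (and cyclically). a² = 56.25, b² = 9.61, c² = 54.76.
m_a = ½√(2·9.61 + 2·54.76 − 56.25) = ½√72.49 ≈ ½·8.51411 ≈ 4.25705
m_b = ½√(2·56.25 + 2·54.76 − 9.61) = ½√212.41 ≈ ½·14.5743 ≈ 7.28715
m_c = ½√(2·56.25 + 2·9.61 − 54.76) = ½√76.96 ≈ ½·8.77268 ≈ 4.38634

m_a = 4.257, m_b = 7.287, m_c = 4.386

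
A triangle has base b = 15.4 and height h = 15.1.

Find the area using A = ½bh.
A = ½·b·h = ½·15.4·15.1 = ½·232.54 = 116.27

Area = 116.27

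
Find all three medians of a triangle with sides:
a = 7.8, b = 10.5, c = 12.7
Median formula: m_a = ½√(2b² + 2c² − a²) (and cyclically). a² = 60.84, b² = 110.25, c² = 161.29.
m_a = ½√(2·110.25 + 2·161.29 − 60.84) = ½√482.24 ≈ ½·21.96 ≈ 10.98
m_b = ½√(2·60.84 + 2·161.29 − 110.25) = ½√334.01 ≈ ½·18.2759 ≈ 9.13797
m_c = ½√(2·60.84 + 2·110.25 − 161.29) = ½√180.89 ≈ ½·13.4495 ≈ 6.72477

m_a = 10.98, m_b = 9.138, m_c = 6.725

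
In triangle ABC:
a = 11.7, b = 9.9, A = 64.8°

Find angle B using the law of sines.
a/sin(A) = b/sin(B)  ⇒  sin(B) = b·sin(A)/a = 9.9·sin(64.8°)/11.7
sin(64.8°) ≈ 0.904827
sin(B) ≈ 9.9·0.904827/11.7 ≈ 8.95779/11.7 ≈ 0.765623
B = arcsin(0.765623) ≈ 49.9624°
(Since b ≤ a we need B ≤ A, so the obtuse alternative 180° − 49.9624° ≈ 130.038° is rejected.)

B = 49.96°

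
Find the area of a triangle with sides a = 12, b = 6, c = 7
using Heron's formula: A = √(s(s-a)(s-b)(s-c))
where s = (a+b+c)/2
s = (12 + 6 + 7)/2 = 25/2 = 12.5
s − a = 0.5, s − b = 6.5, s − c = 5.5
s(s−a)(s−b)(s−c) = 12.5·0.5·6.5·5.5 = 223.4375
Area = √223.4375 ≈ 14.9478

s = 12.5, Area = 14.95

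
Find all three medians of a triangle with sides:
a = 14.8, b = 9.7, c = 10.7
Median formula: m_a = ½√(2b² + 2c² − a²) (and cyclically). a² = 219.04, b² = 94.09, c² = 114.49.
m_a = ½√(2·94.09 + 2·114.49 − 219.04) = ½√198.12 ≈ ½·14.0755 ≈ 7.03776
m_b = ½√(2·219.04 + 2·114.49 − 94.09) = ½√572.97 ≈ ½·23.9368 ≈ 11.9684
m_c = ½√(2·219.04 + 2·94.09 − 114.49) = ½√511.77 ≈ ½·22.6223 ≈ 11.3112

m_a = 7.038, m_b = 11.97, m_c = 11.31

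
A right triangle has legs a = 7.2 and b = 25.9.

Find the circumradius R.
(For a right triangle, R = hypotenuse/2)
Hypotenuse c = √(a² + b²) = √(51.84 + 670.81) = √722.65 ≈ 26.8822
R = c/2 ≈ 26.8822/2 ≈ 13.4411

R = 13.44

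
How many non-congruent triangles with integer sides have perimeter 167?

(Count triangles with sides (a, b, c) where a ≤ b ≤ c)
Let a ≤ b ≤ c with a + b + c = 167. The only binding inequality is a + b > c, i.e. 167 − c > c, so c < 167/2; and c ≥ 167/3 since c is the largest side.
So 56 ≤ c ≤ 83. For each c, b runs from ⌈(167 − c)/2⌉ up to c (then a = 167 − b − c satisfies 1 ≤ a ≤ b automatically), giving c − ⌈(167 − c)/2⌉ + 1 choices.
Summing over c: 1 + 3 + 4 + 6 + … + 40 + 42  (28 terms, c = 56, …, 83) = 602
Check (closed form: nearest integer to p²/48 for even p, (p+3)²/48 for odd p): (167+3)²/48 = 170²/48 = 28900/48 ≈ 602.08 → 602

602 triangles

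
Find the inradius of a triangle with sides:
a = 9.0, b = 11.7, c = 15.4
r = Area/s where s is the semi-perimeter.
s = (9.0 + 11.7 + 15.4)/2 = 36.1/2 = 18.05
Area = √(s(s−a)(s−b)(s−c)) = √(18.05·9.05·6.35·2.65) ≈ √2748.81 ≈ 52.4291
r ≈ 52.4291/18.05 ≈ 2.90466

r = 2.905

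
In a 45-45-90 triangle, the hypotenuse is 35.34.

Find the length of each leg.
In a 45-45-90 triangle hypotenuse = leg·√2, so leg = hypotenuse/√2.
Leg = 35.34/√2 ≈ 35.34/1.41421 ≈ 24.9892

Each leg = 24.99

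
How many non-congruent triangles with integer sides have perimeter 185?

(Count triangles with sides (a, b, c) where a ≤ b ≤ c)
Let a ≤ b ≤ c with a + b + c = 185. The only binding inequality is a + b > c, i.e. 185 − c > c, so c < 185/2; and c ≥ 185/3 since c is the largest side.
So 62 ≤ c ≤ 92. For each c, b runs from ⌈(185 − c)/2⌉ up to c (then a = 185 − b − c satisfies 1 ≤ a ≤ b automatically), giving c − ⌈(185 − c)/2⌉ + 1 choices.
Summing over c: 1 + 3 + 4 + 6 + … + 45 + 46  (31 terms, c = 62, …, 92) = 736
Check (closed form: nearest integer to p²/48 for even p, (p+3)²/48 for odd p): (185+3)²/48 = 188²/48 = 35344/48 ≈ 736.33 → 736

736 triangles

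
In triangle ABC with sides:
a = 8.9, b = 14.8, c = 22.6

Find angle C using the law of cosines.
c² = a² + b² − 2ab·cos(C)  ⇒  cos(C) = (a² + b² − c²)/(2ab)
cos(C) = (8.9² + 14.8² − 22.6²)/(2·8.9·14.8) = (79.21 + 219.04 − 510.76)/263.44 = -212.51/263.44 ≈ -0.806673
C = arccos(-0.806673) ≈ 143.772°

C = 143.8°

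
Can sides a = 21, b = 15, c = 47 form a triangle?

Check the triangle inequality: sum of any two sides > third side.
a + b vs c: 21 + 15 = 36 ≤ 47  ✗
a + c vs b: 21 + 47 = 68 > 15  ✓
b + c vs a: 15 + 47 = 62 > 21  ✓

No: 21 + 15 = 36 is not > 47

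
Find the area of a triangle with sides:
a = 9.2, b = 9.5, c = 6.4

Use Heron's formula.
s = (9.2 + 9.5 + 6.4)/2 = 25.1/2 = 12.55
s − a = 3.35, s − b = 3.05, s − c = 6.15
s(s−a)(s−b)(s−c) = 12.55·3.35·3.05·6.15 ≈ 788.612
Area = √788.612 ≈ 28.0822

Area = 28.08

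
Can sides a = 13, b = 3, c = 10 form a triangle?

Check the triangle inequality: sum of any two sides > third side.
a + b vs c: 13 + 3 = 16 > 10  ✓
a + c vs b: 13 + 10 = 23 > 3  ✓
b + c vs a: 3 + 10 = 13 ≤ 13  ✗

No: 3 + 10 = 13 is not > 13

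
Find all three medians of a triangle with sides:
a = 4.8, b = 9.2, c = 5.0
Median formula: m_a = ½√(2b² + 2c² − a²) (and cyclically). a² = 23.04, b² = 84.64, c² = 25.
m_a = ½√(2·84.64 + 2·25 − 23.04) = ½√196.24 ≈ ½·14.0086 ≈ 7.00428
m_b = ½√(2·23.04 + 2·25 − 84.64) = ½√11.44 ≈ ½·3.38231 ≈ 1.69115
m_c = ½√(2·23.04 + 2·84.64 − 25) = ½√190.36 ≈ ½·13.7971 ≈ 6.89855

m_a = 7.004, m_b = 1.691, m_c = 6.899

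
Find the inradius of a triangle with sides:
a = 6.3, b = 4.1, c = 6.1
r = Area/s where s is the semi-perimeter.
s = (6.3 + 4.1 + 6.1)/2 = 16.5/2 = 8.25
Area = √(s(s−a)(s−b)(s−c)) = √(8.25·1.95·4.15·2.15) ≈ √143.541 ≈ 11.9808
r ≈ 11.9808/8.25 ≈ 1.45222

r = 1.452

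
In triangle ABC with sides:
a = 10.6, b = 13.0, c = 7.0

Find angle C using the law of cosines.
c² = a² + b² − 2ab·cos(C)  ⇒  cos(C) = (a² + b² − c²)/(2ab)
cos(C) = (10.6² + 13.0² − 7.0²)/(2·10.6·13.0) = (112.36 + 169 − 49)/275.6 = 232.36/275.6 ≈ 0.843106
C = arccos(0.843106) ≈ 32.5304°

C = 32.53°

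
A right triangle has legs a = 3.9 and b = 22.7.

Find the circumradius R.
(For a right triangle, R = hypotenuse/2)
Hypotenuse c = √(a² + b²) = √(15.21 + 515.29) = √530.5 ≈ 23.0326
R = c/2 ≈ 23.0326/2 ≈ 11.5163

R = 11.52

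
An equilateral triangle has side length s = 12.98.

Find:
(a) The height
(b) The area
(a) The height splits the triangle into two 30-60-90 halves: h = s·√3/2 = 12.98·1.73205/2 ≈ 22.482/2 ≈ 11.241
(b) Area = (√3/4)·s² = (√3/4)·12.98² = (√3/4)·168.4804 ≈ 0.433013·168.4804 ≈ 72.9542

Height = 11.24, Area = 72.95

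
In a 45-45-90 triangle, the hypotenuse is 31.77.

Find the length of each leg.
In a 45-45-90 triangle hypotenuse = leg·√2, so leg = hypotenuse/√2.
Leg = 31.77/√2 ≈ 31.77/1.41421 ≈ 22.4648

Each leg = 22.46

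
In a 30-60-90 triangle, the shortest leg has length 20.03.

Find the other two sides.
In a 30-60-90 triangle the sides are in ratio 1 : √3 : 2 (short leg : long leg : hypotenuse).
Long leg = 20.03·√3 ≈ 20.03·1.73205 ≈ 34.693
Hypotenuse = 2·20.03 = 40.06

Long leg = 20.03√3 = 34.69, Hypotenuse = 40.06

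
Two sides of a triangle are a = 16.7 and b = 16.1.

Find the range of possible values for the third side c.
Triangle inequality: |a − b| < c < a + b
|a − b| = |16.7 − 16.1| = 0.6
a + b = 16.7 + 16.1 = 32.8

0.6 < c < 32.8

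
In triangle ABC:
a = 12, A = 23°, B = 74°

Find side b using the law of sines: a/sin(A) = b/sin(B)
a/sin(A) = b/sin(B)  ⇒  b = a·sin(B)/sin(A) = 12·sin(74°)/sin(23°)
sin(74°) ≈ 0.961262, sin(23°) ≈ 0.390731
b ≈ 12·0.961262/0.390731 ≈ 11.5351/0.390731 ≈ 29.5219

b = 29.52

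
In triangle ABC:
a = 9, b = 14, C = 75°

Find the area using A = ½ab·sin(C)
A = ½·a·b·sin(C) = ½·9·14·sin(75°)
sin(75°) ≈ 0.965926
A ≈ ½·126·0.965926 = 63·0.965926 ≈ 60.8533

Area = 60.85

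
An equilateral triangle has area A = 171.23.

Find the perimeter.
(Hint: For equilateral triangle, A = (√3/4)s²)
A = (√3/4)s²  ⇒  s² = 4A/√3 = 4·171.23/√3 = 684.92/1.73205 ≈ 395.439
s ≈ √395.439 ≈ 19.8856
Perimeter = 3s ≈ 3·19.8856 ≈ 59.6569

Perimeter = 59.66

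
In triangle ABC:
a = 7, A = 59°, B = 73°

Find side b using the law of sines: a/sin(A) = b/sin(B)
a/sin(A) = b/sin(B)  ⇒  b = a·sin(B)/sin(A) = 7·sin(73°)/sin(59°)
sin(73°) ≈ 0.956305, sin(59°) ≈ 0.857167
b ≈ 7·0.956305/0.857167 ≈ 6.69413/0.857167 ≈ 7.8096

b = 7.81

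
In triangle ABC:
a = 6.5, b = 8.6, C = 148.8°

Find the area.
Two sides and the included angle (SAS): A = ½·a·b·sin(C) = ½·6.5·8.6·sin(148.8°)
sin(148.8°) ≈ 0.518027
A ≈ ½·55.9·0.518027 = 27.95·0.518027 ≈ 14.4789

Area = 14.48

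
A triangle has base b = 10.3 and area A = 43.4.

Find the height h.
A = ½·b·h  ⇒  h = 2A/b = 2·43.4/10.3 = 86.8/10.3 ≈ 8.42718

h = 8.427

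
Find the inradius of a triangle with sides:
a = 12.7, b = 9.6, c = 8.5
r = Area/s where s is the semi-perimeter.
s = (12.7 + 9.6 + 8.5)/2 = 30.8/2 = 15.4
Area = √(s(s−a)(s−b)(s−c)) = √(15.4·2.7·5.8·6.9) ≈ √1664.03 ≈ 40.7925
r ≈ 40.7925/15.4 ≈ 2.64887

r = 2.649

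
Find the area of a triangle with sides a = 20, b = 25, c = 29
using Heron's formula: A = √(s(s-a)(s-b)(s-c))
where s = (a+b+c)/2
s = (20 + 25 + 29)/2 = 74/2 = 37
s − a = 17, s − b = 12, s − c = 8
s(s−a)(s−b)(s−c) = 37·17·12·8 = 60384
Area = √60384 ≈ 245.732

s = 37.0, Area = 245.7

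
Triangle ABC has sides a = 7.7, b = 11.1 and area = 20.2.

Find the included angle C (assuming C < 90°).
Area = ½·a·b·sin(C)  ⇒  sin(C) = 2·Area/(a·b) = 2·20.2/(7.7·11.1) = 40.4/85.47 ≈ 0.47268
C = arcsin(0.47268) ≈ 28.2084° (taking the acute solution since C < 90°)

C = 28.21°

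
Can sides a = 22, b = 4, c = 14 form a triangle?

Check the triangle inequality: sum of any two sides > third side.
a + b vs c: 22 + 4 = 26 > 14  ✓
a + c vs b: 22 + 14 = 36 > 4  ✓
b + c vs a: 4 + 14 = 18 ≤ 22  ✗

No: 4 + 14 = 18 is not > 22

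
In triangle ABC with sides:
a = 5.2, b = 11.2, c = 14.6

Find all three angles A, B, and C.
Law of cosines for each angle (a² = 27.04, b² = 125.44, c² = 213.16):
cos(A) = (b² + c² − a²)/(2bc) = (125.44 + 213.16 − 27.04)/(2·11.2·14.6) = 311.56/327.04 ≈ 0.952666  ⇒  A ≈ 17.6991°
cos(B) = (a² + c² − b²)/(2ac) = (27.04 + 213.16 − 125.44)/(2·5.2·14.6) = 114.76/151.84 ≈ 0.755796  ⇒  B ≈ 40.9051°
cos(C) = (a² + b² − c²)/(2ab) = (27.04 + 125.44 − 213.16)/(2·5.2·11.2) = -60.68/116.48 ≈ -0.520948  ⇒  C ≈ 121.396°
Check: A + B + C ≈ 180°

A = 17.7°, B = 40.91°, C = 121.4°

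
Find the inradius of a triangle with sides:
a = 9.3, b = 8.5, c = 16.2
r = Area/s where s is the semi-perimeter.
s = (9.3 + 8.5 + 16.2)/2 = 34/2 = 17
Area = √(s(s−a)(s−b)(s−c)) = √(17·7.7·8.5·0.8) ≈ √890.12 ≈ 29.8349
r ≈ 29.8349/17 ≈ 1.75499

r = 1.755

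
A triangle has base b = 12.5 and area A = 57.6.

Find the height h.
A = ½·b·h  ⇒  h = 2A/b = 2·57.6/12.5 = 115.2/12.5 ≈ 9.216

h = 9.216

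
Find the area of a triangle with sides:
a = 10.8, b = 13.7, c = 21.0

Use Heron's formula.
s = (10.8 + 13.7 + 21.0)/2 = 45.5/2 = 22.75
s − a = 11.95, s − b = 9.05, s − c = 1.75
s(s−a)(s−b)(s−c) = 22.75·11.95·9.05·1.75 ≈ 4305.62
Area = √4305.62 ≈ 65.6172

Area = 65.62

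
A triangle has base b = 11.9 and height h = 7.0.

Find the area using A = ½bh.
A = ½·b·h = ½·11.9·7.0 = ½·83.3 = 41.65

Area = 41.65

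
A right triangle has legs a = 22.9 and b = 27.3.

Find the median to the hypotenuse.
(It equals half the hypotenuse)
Hypotenuse c = √(a² + b²) = √(524.41 + 745.29) = √1269.7 ≈ 35.6329
Median to hypotenuse = c/2 ≈ 35.6329/2 ≈ 17.8164

Median = 17.82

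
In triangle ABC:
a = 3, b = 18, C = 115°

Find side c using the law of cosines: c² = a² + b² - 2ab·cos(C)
c² = 3² + 18² − 2·3·18·cos(115°)
cos(115°) ≈ -0.422618
c² ≈ 9 + 324 − 108·(-0.422618) ≈ 333 + 45.6428 ≈ 378.643
c ≈ √378.643 ≈ 19.4587

c = 19.46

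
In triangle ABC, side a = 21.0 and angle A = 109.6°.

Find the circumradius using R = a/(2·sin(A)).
R = a/(2·sin(A)) = 21.0/(2·sin(109.6°))
sin(109.6°) ≈ 0.942057
R ≈ 21.0/(2·0.942057) = 21.0/1.88411 ≈ 11.1458

R = 11.15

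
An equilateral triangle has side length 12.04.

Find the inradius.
r = Area/s with s the semi-perimeter.
Area = (√3/4)·12.04² = (√3/4)·144.9616 ≈ 0.433013·144.9616 ≈ 62.7702
s = 3·12.04/2 = 18.06
r ≈ 62.7702/18.06 ≈ 3.47565
(Equivalently r = side/(2√3) = 12.04/3.4641 ≈ 3.47565.)

r = 3.476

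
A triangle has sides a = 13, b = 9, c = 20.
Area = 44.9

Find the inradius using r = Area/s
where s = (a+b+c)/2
s = (13 + 9 + 20)/2 = 42/2 = 21
r = Area/s = 44.9/21 ≈ 2.1381

r = 2.138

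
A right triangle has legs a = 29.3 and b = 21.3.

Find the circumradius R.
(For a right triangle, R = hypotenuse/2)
Hypotenuse c = √(a² + b²) = √(858.49 + 453.69) = √1312.18 ≈ 36.224
R = c/2 ≈ 36.224/2 ≈ 18.112

R = 18.11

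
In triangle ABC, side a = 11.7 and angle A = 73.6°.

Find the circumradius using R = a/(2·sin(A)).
R = a/(2·sin(A)) = 11.7/(2·sin(73.6°))
sin(73.6°) ≈ 0.959314
R ≈ 11.7/(2·0.959314) = 11.7/1.91863 ≈ 6.09811

R = 6.098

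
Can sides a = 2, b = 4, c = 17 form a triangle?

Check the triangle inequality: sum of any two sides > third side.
a + b vs c: 2 + 4 = 6 ≤ 17  ✗
a + c vs b: 2 + 17 = 19 > 4  ✓
b + c vs a: 4 + 17 = 21 > 2  ✓

No: 2 + 4 = 6 is not > 17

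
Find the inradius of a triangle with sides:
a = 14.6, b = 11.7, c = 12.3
r = Area/s where s is the semi-perimeter.
s = (14.6 + 11.7 + 12.3)/2 = 38.6/2 = 19.3
Area = √(s(s−a)(s−b)(s−c)) = √(19.3·4.7·7.6·7) ≈ √4825.77 ≈ 69.4678
r ≈ 69.4678/19.3 ≈ 3.59937

r = 3.599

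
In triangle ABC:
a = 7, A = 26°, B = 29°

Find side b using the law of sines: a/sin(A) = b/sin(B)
a/sin(A) = b/sin(B)  ⇒  b = a·sin(B)/sin(A) = 7·sin(29°)/sin(26°)
sin(29°) ≈ 0.48481, sin(26°) ≈ 0.438371
b ≈ 7·0.48481/0.438371 ≈ 3.39367/0.438371 ≈ 7.74154

b = 7.742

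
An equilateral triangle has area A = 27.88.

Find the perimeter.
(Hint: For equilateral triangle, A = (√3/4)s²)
A = (√3/4)s²  ⇒  s² = 4A/√3 = 4·27.88/√3 = 111.52/1.73205 ≈ 64.3861
s ≈ √64.3861 ≈ 8.0241
Perimeter = 3s ≈ 3·8.0241 ≈ 24.0723

Perimeter = 24.07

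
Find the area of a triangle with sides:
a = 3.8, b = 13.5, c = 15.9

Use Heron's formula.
s = (3.8 + 13.5 + 15.9)/2 = 33.2/2 = 16.6
s − a = 12.8, s − b = 3.1, s − c = 0.7
s(s−a)(s−b)(s−c) = 16.6·12.8·3.1·0.7 ≈ 461.082
Area = √461.082 ≈ 21.4728

Area = 21.47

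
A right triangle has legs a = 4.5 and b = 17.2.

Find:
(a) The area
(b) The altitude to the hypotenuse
(a) The legs are perpendicular, so Area = ½·a·b = ½·4.5·17.2 = ½·77.4 = 38.7
(b) Hypotenuse c = √(a² + b²) = √(20.25 + 295.84) = √316.09 ≈ 17.7789
    Area = ½·c·h_c  ⇒  h_c = 2·Area/c = 77.4/17.7789 ≈ 4.35347

Area = 38.7, h_c = 4.353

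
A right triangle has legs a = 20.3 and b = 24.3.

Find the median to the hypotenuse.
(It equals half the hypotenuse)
Hypotenuse c = √(a² + b²) = √(412.09 + 590.49) = √1002.58 ≈ 31.6635
Median to hypotenuse = c/2 ≈ 31.6635/2 ≈ 15.8318

Median = 15.83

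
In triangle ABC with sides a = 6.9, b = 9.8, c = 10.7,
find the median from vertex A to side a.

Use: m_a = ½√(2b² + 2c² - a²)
m_a = ½√(2·9.8² + 2·10.7² − 6.9²) = ½√(2·96.04 + 2·114.49 − 47.61) = ½√(192.08 + 228.98 − 47.61) = ½√373.45
√373.45 ≈ 19.3249, so m_a ≈ 9.66243

m_a = 9.662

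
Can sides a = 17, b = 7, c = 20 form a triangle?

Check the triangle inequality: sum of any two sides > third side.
a + b vs c: 17 + 7 = 24 > 20  ✓
a + c vs b: 17 + 20 = 37 > 7  ✓
b + c vs a: 7 + 20 = 27 > 17  ✓

Yes, triangle inequality satisfied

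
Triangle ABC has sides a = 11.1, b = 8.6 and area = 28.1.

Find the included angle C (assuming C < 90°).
Area = ½·a·b·sin(C)  ⇒  sin(C) = 2·Area/(a·b) = 2·28.1/(11.1·8.6) = 56.2/95.46 ≈ 0.588728
C = arcsin(0.588728) ≈ 36.0668° (taking the acute solution since C < 90°)

C = 36.07°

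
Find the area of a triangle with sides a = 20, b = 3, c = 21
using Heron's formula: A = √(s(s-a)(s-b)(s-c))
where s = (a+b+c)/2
s = (20 + 3 + 21)/2 = 44/2 = 22
s − a = 2, s − b = 19, s − c = 1
s(s−a)(s−b)(s−c) = 22·2·19·1 = 836
Area = √836 ≈ 28.9137

s = 22.0, Area = 28.91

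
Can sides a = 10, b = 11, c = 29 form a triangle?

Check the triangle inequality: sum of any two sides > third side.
a + b vs c: 10 + 11 = 21 ≤ 29  ✗
a + c vs b: 10 + 29 = 39 > 11  ✓
b + c vs a: 11 + 29 = 40 > 10  ✓

No: 10 + 11 = 21 is not > 29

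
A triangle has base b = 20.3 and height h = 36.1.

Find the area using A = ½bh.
A = ½·b·h = ½·20.3·36.1 = ½·732.83 = 366.415

Area = 366.415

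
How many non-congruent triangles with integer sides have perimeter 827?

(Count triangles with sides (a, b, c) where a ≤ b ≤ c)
Let a ≤ b ≤ c with a + b + c = 827. The only binding inequality is a + b > c, i.e. 827 − c > c, so c < 827/2; and c ≥ 827/3 since c is the largest side.
So 276 ≤ c ≤ 413. For each c, b runs from ⌈(827 − c)/2⌉ up to c (then a = 827 − b − c satisfies 1 ≤ a ≤ b automatically), giving c − ⌈(827 − c)/2⌉ + 1 choices.
Summing over c: 1 + 3 + 4 + 6 + … + 205 + 207  (138 terms, c = 276, …, 413) = 14352
Check (closed form: nearest integer to p²/48 for even p, (p+3)²/48 for odd p): (827+3)²/48 = 830²/48 = 688900/48 ≈ 14352.08 → 14352

14352 triangles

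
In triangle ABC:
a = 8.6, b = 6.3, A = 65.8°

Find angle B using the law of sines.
a/sin(A) = b/sin(B)  ⇒  sin(B) = b·sin(A)/a = 6.3·sin(65.8°)/8.6
sin(65.8°) ≈ 0.91212
sin(B) ≈ 6.3·0.91212/8.6 ≈ 5.74636/8.6 ≈ 0.668181
B = arcsin(0.668181) ≈ 41.9268°
(Since b ≤ a we need B ≤ A, so the obtuse alternative 180° − 41.9268° ≈ 138.073° is rejected.)

B = 41.93°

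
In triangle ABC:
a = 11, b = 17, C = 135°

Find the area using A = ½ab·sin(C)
A = ½·a·b·sin(C) = ½·11·17·sin(135°)
sin(135°) ≈ 0.707107
A ≈ ½·187·0.707107 = 93.5·0.707107 ≈ 66.1145

Area = 66.11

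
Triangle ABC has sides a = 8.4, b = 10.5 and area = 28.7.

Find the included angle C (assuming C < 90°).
Area = ½·a·b·sin(C)  ⇒  sin(C) = 2·Area/(a·b) = 2·28.7/(8.4·10.5) = 57.4/88.2 ≈ 0.650794
C = arcsin(0.650794) ≈ 40.6015° (taking the acute solution since C < 90°)

C = 40.6°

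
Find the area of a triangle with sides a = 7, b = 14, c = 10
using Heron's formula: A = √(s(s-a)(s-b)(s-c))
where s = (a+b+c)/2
s = (7 + 14 + 10)/2 = 31/2 = 15.5
s − a = 8.5, s − b = 1.5, s − c = 5.5
s(s−a)(s−b)(s−c) = 15.5·8.5·1.5·5.5 = 1086.9375
Area = √1086.9375 ≈ 32.9687

s = 15.5, Area = 32.97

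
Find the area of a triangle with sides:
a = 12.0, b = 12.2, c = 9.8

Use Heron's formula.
s = (12.0 + 12.2 + 9.8)/2 = 34/2 = 17
s − a = 5, s − b = 4.8, s − c = 7.2
s(s−a)(s−b)(s−c) = 17·5·4.8·7.2 ≈ 2937.6
Area = √2937.6 ≈ 54.1996

Area = 54.2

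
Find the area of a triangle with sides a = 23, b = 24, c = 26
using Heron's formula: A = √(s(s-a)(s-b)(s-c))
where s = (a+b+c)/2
s = (23 + 24 + 26)/2 = 73/2 = 36.5
s − a = 13.5, s − b = 12.5, s − c = 10.5
s(s−a)(s−b)(s−c) = 36.5·13.5·12.5·10.5 = 64673.4375
Area = √64673.4375 ≈ 254.31

s = 36.5, Area = 254.3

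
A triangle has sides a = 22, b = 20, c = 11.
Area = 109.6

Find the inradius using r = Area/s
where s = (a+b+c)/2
s = (22 + 20 + 11)/2 = 53/2 = 26.5
r = Area/s = 109.6/26.5 ≈ 4.13585

r = 4.136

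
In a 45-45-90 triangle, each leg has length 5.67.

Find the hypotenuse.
In a 45-45-90 triangle the sides are in ratio 1 : 1 : √2, so hypotenuse = leg·√2.
Hypotenuse = 5.67·√2 ≈ 5.67·1.41421 ≈ 8.01859

Hypotenuse = 5.67√2 = 8.019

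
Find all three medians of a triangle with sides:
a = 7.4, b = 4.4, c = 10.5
Median formula: m_a = ½√(2b² + 2c² − a²) (and cyclically). a² = 54.76, b² = 19.36, c² = 110.25.
m_a = ½√(2·19.36 + 2·110.25 − 54.76) = ½√204.46 ≈ ½·14.299 ≈ 7.14948
m_b = ½√(2·54.76 + 2·110.25 − 19.36) = ½√310.66 ≈ ½·17.6255 ≈ 8.81277
m_c = ½√(2·54.76 + 2·19.36 − 110.25) = ½√37.99 ≈ ½·6.1636 ≈ 3.0818

m_a = 7.149, m_b = 8.813, m_c = 3.082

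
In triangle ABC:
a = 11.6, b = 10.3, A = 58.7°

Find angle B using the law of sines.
a/sin(A) = b/sin(B)  ⇒  sin(B) = b·sin(A)/a = 10.3·sin(58.7°)/11.6
sin(58.7°) ≈ 0.854459
sin(B) ≈ 10.3·0.854459/11.6 ≈ 8.80093/11.6 ≈ 0.758701
B = arcsin(0.758701) ≈ 49.3498°
(Since b ≤ a we need B ≤ A, so the obtuse alternative 180° − 49.3498° ≈ 130.65° is rejected.)

B = 49.35°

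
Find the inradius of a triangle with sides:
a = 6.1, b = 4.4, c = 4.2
r = Area/s where s is the semi-perimeter.
s = (6.1 + 4.4 + 4.2)/2 = 14.7/2 = 7.35
Area = √(s(s−a)(s−b)(s−c)) = √(7.35·1.25·2.95·3.15) ≈ √85.3748 ≈ 9.23985
r ≈ 9.23985/7.35 ≈ 1.25712

r = 1.257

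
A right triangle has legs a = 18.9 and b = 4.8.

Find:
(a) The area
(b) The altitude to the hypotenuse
(a) The legs are perpendicular, so Area = ½·a·b = ½·18.9·4.8 = ½·90.72 = 45.36
(b) Hypotenuse c = √(a² + b²) = √(357.21 + 23.04) = √380.25 ≈ 19.5
    Area = ½·c·h_c  ⇒  h_c = 2·Area/c = 90.72/19.5 ≈ 4.65231

Area = 45.36, h_c = 4.652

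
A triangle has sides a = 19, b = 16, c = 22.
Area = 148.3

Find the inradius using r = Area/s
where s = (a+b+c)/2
s = (19 + 16 + 22)/2 = 57/2 = 28.5
r = Area/s = 148.3/28.5 ≈ 5.20351

r = 5.204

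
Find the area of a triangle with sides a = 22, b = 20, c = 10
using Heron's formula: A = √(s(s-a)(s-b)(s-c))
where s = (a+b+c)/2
s = (22 + 20 + 10)/2 = 52/2 = 26
s − a = 4, s − b = 6, s − c = 16
s(s−a)(s−b)(s−c) = 26·4·6·16 = 9984
Area = √9984 ≈ 99.92

s = 26.0, Area = 99.92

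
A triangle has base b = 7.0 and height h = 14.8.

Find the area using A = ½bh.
A = ½·b·h = ½·7.0·14.8 = ½·103.6 = 51.8

Area = 51.8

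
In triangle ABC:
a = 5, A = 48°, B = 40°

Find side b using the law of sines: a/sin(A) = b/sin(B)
a/sin(A) = b/sin(B)  ⇒  b = a·sin(B)/sin(A) = 5·sin(40°)/sin(48°)
sin(40°) ≈ 0.642788, sin(48°) ≈ 0.743145
b ≈ 5·0.642788/0.743145 ≈ 3.21394/0.743145 ≈ 4.32478

b = 4.325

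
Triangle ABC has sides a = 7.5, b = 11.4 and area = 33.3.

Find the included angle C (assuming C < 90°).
Area = ½·a·b·sin(C)  ⇒  sin(C) = 2·Area/(a·b) = 2·33.3/(7.5·11.4) = 66.6/85.5 ≈ 0.778947
C = arcsin(0.778947) ≈ 51.1643° (taking the acute solution since C < 90°)

C = 51.16°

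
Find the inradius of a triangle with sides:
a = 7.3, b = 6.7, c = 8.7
r = Area/s where s is the semi-perimeter.
s = (7.3 + 6.7 + 8.7)/2 = 22.7/2 = 11.35
Area = √(s(s−a)(s−b)(s−c)) = √(11.35·4.05·4.65·2.65) ≈ √566.435 ≈ 23.7999
r ≈ 23.7999/11.35 ≈ 2.09691

r = 2.097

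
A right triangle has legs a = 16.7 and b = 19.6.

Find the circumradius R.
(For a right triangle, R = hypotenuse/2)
Hypotenuse c = √(a² + b²) = √(278.89 + 384.16) = √663.05 ≈ 25.7498
R = c/2 ≈ 25.7498/2 ≈ 12.8749

R = 12.87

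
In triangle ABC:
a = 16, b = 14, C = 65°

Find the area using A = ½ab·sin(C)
A = ½·a·b·sin(C) = ½·16·14·sin(65°)
sin(65°) ≈ 0.906308
A ≈ ½·224·0.906308 = 112·0.906308 ≈ 101.506

Area = 101.5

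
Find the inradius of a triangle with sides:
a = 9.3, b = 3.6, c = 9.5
r = Area/s where s is the semi-perimeter.
s = (9.3 + 3.6 + 9.5)/2 = 22.4/2 = 11.2
Area = √(s(s−a)(s−b)(s−c)) = √(11.2·1.9·7.6·1.7) ≈ √274.938 ≈ 16.5812
r ≈ 16.5812/11.2 ≈ 1.48047

r = 1.48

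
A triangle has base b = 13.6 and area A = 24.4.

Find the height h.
A = ½·b·h  ⇒  h = 2A/b = 2·24.4/13.6 = 48.8/13.6 ≈ 3.58824

h = 3.588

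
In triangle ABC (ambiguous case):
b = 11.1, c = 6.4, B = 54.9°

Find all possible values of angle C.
b/sin(B) = c/sin(C)  ⇒  sin(C) = c·sin(B)/b = 6.4·sin(54.9°)/11.1
sin(54.9°) ≈ 0.81815
sin(C) ≈ 6.4·0.81815/11.1 ≈ 5.23616/11.1 ≈ 0.471726
Candidate 1: C₁ = arcsin(0.471726) ≈ 28.1464°  →  A = 180° − 54.9° − 28.1464° ≈ 96.9536° > 0, valid
Candidate 2: C₂ = 180° − C₁ ≈ 151.854°  →  A = 180° − 54.9° − 151.854° ≈ -26.7536° ≤ 0, not a valid triangle

C = 28.15° (one solution)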